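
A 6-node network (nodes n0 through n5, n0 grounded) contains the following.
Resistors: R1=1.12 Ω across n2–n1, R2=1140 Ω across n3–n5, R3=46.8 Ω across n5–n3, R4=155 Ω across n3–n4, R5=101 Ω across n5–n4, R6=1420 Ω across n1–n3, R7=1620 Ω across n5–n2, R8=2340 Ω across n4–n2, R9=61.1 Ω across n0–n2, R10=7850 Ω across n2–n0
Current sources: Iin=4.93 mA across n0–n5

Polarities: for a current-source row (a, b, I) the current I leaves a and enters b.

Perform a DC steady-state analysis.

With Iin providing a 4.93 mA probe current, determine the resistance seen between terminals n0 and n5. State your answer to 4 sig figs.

R_eq = 645.6 Ω

Element admittances at DC:
  Y(R1) = 0.8929 S between n2,n1
  Y(R2) = 0.0008772 S between n3,n5
  Y(R3) = 0.02137 S between n5,n3
  Y(R4) = 0.006452 S between n3,n4
  Y(R5) = 0.009901 S between n5,n4
  Y(R6) = 0.0007042 S between n1,n3
  Y(R7) = 0.0006173 S between n5,n2
  Y(R8) = 0.0004274 S between n4,n2
  Y(R9) = 0.01637 S between n0,n2
  Y(R10) = 0.0001274 S between n2,n0
  Iin: injects 0.00493 A into n5 (from n0)
Assemble and solve the 5×5 MNA system:
  V(n1)=0.3011  V(n2)=0.2989  V(n3)=3.090  V(n4)=3.074  V(n5)=3.183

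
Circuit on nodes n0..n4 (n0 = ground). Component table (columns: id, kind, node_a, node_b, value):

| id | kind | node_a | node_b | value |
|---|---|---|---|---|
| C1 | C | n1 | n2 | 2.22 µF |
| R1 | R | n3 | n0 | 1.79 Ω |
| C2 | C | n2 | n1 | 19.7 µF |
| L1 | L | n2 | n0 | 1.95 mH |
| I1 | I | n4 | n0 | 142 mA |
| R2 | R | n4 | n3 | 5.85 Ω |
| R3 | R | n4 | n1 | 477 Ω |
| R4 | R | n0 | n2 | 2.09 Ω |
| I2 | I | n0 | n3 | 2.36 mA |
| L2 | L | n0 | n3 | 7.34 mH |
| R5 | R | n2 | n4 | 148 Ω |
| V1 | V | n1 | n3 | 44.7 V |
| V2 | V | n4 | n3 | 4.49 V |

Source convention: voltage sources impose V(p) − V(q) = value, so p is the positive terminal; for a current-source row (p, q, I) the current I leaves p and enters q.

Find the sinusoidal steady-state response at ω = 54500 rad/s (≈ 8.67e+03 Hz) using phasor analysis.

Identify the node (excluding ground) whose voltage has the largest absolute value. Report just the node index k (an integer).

Element admittances at ω=54500 rad/s:
  Y(C1) = 0.000+0.1210j S between n1,n2
  Y(R1) = 0.5587+0.000j S between n3,n0
  Y(C2) = 0.000+1.074j S between n2,n1
  Y(L1) = 0.000-0.009410j S between n2,n0
  I1: injects 0.142 A into n0 (from n4)
  Y(R2) = 0.1709+0.000j S between n4,n3
  Y(R3) = 0.002096+0.000j S between n4,n1
  Y(R4) = 0.4785+0.000j S between n0,n2
  I2: injects 0.00236 A into n3 (from n0)
  Y(L2) = 0.000-0.002500j S between n0,n3
  Y(R5) = 0.006757+0.000j S between n2,n4
  V1: constraint V(n1)−V(n3) = 44.7
  V2: constraint V(n4)−V(n3) = 4.49
Assemble and solve the 6×6 MNA system:
  V(n1)=24.81-4.181j  V(n2)=22.85+5.227j  V(n3)=-19.89-4.181j  V(n4)=-15.40-4.181j
  i(V1)=-11.32-2.350j  i(V2)=-0.5668+0.06357j

1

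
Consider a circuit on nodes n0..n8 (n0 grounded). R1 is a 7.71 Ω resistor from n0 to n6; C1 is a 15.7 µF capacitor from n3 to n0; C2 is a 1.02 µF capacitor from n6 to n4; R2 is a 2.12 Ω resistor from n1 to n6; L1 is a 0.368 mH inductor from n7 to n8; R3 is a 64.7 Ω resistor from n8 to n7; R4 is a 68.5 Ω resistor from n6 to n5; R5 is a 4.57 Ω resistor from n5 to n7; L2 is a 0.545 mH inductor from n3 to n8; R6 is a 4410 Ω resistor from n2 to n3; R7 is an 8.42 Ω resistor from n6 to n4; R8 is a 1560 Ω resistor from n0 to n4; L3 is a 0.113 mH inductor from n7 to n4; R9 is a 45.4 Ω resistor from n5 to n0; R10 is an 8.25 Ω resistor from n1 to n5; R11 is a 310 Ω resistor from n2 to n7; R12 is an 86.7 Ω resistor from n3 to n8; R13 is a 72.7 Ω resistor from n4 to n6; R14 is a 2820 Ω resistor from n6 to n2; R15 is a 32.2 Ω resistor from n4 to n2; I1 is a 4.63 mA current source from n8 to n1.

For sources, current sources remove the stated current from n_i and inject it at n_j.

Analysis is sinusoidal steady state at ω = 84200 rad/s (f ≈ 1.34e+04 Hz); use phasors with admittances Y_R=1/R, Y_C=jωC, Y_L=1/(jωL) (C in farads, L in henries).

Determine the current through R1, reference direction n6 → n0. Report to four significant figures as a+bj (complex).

Apply KCL at each of the 8 non-ground nodes and solve the resulting linear system.
Node n1: branches {R2, R10, I1} → V_1 = 0.02028+0.0005152j
Node n2: branches {R6, R11, R14, R15} → V_2 = 0.007500+0.007459j
Node n3: branches {C1, L2, R6, R12} → V_3 = -8.648e-05+0.001470j
Node n4: branches {C2, R7, R8, L3, R13, R15} → V_4 = 0.008005+0.008778j
Node n5: branches {R4, R5, R9, R10} → V_5 = 0.008505-0.002186j
Node n6: branches {R1, C2, R2, R4, R7, R13, R14} → V_6 = 0.01349+0.001209j
Node n7: branches {L1, R3, R5, L3, R11} → V_7 = 0.002504-0.004129j
Node n8: branches {L1, R3, L2, R12, I1} → V_8 = -0.03283-0.07042j

0.001750+0.0001568j A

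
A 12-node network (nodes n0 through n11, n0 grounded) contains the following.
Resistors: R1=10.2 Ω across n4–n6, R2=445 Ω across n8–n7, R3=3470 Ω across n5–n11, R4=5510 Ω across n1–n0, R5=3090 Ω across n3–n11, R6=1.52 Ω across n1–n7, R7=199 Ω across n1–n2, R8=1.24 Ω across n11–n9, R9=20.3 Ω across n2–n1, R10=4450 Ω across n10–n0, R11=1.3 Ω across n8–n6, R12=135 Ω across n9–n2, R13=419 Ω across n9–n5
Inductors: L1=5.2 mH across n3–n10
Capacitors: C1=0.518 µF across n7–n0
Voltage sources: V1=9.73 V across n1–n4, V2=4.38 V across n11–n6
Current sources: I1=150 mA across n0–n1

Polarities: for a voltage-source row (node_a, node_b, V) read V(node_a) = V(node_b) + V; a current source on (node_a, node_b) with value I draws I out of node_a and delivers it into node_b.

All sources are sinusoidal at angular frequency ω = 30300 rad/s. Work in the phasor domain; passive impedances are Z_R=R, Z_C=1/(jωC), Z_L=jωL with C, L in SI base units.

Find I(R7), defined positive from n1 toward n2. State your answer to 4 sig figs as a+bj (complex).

MNA unknowns: 11 node voltages V₁..V_11 plus 2 source currents (V1, V2)
R1: Y=0.09804+0.000j on G[4,6]
R2: Y=0.002247+0.000j on G[8,7]
R3: Y=0.0002882+0.000j on G[5,11]
R4: Y=0.0001815+0.000j on G[1,0]
L1: Y=0.000-0.006347j on G[3,10]
R5: Y=0.0003236+0.000j on G[3,11]
C1: Y=0.000+0.01570j on G[7,0]
R6: Y=0.6579+0.000j on G[1,7]
R7: Y=0.005025+0.000j on G[1,2]
R8: Y=0.8065+0.000j on G[11,9]
R9: Y=0.04926+0.000j on G[2,1]
R10: Y=0.0002247+0.000j on G[10,0]
R11: Y=0.7692+0.000j on G[8,6]
R12: Y=0.007407+0.000j on G[9,2]
R13: Y=0.002387+0.000j on G[9,5]
V1: row V1−V4=9.73, i_V1 at 1,4
V2: row V11−V6=4.38, i_V2 at 11,6
I1: z[0]−=0.15, z[1]+=0.15
solve → V1=0.4502-9.586j, V2=-0.1241-9.584j, V3=-2.499-5.690j, V4=-9.280-9.586j, V5=-4.337-9.574j, V6=-8.751-9.574j, V7=0.1909-9.590j, V8=-8.725-9.574j, V9=-4.333-9.574j, V10=-2.697-5.594j, V11=-4.371-9.574j
aux → i_V1=-0.05182-0.001145j, i_V2=0.03178+0.001182j

0.002886-6.992e-06j A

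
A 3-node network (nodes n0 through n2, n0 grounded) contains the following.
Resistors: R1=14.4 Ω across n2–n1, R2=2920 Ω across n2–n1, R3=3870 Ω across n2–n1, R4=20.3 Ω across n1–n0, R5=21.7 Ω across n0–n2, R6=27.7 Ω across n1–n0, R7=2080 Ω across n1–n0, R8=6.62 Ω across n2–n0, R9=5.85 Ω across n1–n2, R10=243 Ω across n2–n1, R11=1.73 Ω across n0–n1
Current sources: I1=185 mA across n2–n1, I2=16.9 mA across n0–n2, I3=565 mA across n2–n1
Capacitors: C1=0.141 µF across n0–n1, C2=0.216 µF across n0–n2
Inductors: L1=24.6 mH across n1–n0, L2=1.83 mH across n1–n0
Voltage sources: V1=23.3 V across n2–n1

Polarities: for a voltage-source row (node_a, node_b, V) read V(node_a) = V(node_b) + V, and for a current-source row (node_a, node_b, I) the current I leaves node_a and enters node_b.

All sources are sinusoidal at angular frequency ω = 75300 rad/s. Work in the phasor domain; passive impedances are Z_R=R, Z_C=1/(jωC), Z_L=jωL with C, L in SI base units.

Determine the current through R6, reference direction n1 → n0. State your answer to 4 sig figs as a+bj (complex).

-0.1921-0.01163j A

Element admittances at ω=75300 rad/s:
  Y(R1) = 0.06944+0.000j S between n2,n1
  Y(R2) = 0.0003425+0.000j S between n2,n1
  I1: injects 0.185 A into n1 (from n2)
  Y(R3) = 0.0002584+0.000j S between n2,n1
  Y(R4) = 0.04926+0.000j S between n1,n0
  Y(R5) = 0.04608+0.000j S between n0,n2
  Y(C1) = 0.000+0.01062j S between n0,n1
  Y(L1) = 0.000-0.0005398j S between n1,n0
  Y(L2) = 0.000-0.007257j S between n1,n0
  Y(R6) = 0.03610+0.000j S between n1,n0
  Y(R7) = 0.0004808+0.000j S between n1,n0
  Y(R8) = 0.1511+0.000j S between n2,n0
  I2: injects 0.0169 A into n2 (from n0)
  Y(R9) = 0.1709+0.000j S between n1,n2
  Y(R10) = 0.004115+0.000j S between n2,n1
  Y(R11) = 0.5780+0.000j S between n0,n1
  I3: injects 0.565 A into n1 (from n2)
  Y(C2) = 0.000+0.01626j S between n0,n2
  V1: constraint V(n2)−V(n1) = 23.3
Assemble and solve the 3×3 MNA system:
  V(n1)=-5.322-0.3222j  V(n2)=17.98-0.3222j
  i(V1)=-9.993-0.2289j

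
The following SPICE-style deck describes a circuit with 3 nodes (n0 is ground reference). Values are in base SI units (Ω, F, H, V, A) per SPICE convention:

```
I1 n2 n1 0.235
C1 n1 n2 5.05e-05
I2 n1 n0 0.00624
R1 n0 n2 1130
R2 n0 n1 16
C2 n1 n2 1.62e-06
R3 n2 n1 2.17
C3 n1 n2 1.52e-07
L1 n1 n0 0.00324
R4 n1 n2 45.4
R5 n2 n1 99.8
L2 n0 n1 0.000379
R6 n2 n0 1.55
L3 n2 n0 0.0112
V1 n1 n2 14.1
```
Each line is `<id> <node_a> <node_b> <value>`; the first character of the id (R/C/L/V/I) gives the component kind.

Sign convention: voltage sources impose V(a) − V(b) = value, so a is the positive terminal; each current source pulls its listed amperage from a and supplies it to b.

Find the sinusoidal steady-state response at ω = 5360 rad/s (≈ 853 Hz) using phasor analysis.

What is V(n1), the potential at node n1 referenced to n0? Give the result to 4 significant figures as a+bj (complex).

MNA unknowns: 2 node voltages V₁..V_2 plus 1 source current (V1)
I1: z[2]−=0.235, z[1]+=0.235
C1: Y=0.000+0.2707j on G[1,2]
I2: z[1]−=0.00624, z[0]+=0.00624
R1: Y=0.0008850+0.000j on G[0,2]
R2: Y=0.06250+0.000j on G[0,1]
C2: Y=0.000+0.008683j on G[1,2]
R3: Y=0.4608+0.000j on G[2,1]
C3: Y=0.000+0.0008147j on G[1,2]
L1: Y=0.000-0.05758j on G[1,0]
R4: Y=0.02203+0.000j on G[1,2]
R5: Y=0.01002+0.000j on G[2,1]
L2: Y=0.000-0.4923j on G[0,1]
R6: Y=0.6452+0.000j on G[2,0]
L3: Y=0.000-0.01666j on G[2,0]
V1: row V1−V2=14.1, i_V1 at 1,2
solve → V1=7.999+6.064j, V2=-6.101+6.064j
aux → i_V1=-10.55+0.06875j

7.999+6.064j V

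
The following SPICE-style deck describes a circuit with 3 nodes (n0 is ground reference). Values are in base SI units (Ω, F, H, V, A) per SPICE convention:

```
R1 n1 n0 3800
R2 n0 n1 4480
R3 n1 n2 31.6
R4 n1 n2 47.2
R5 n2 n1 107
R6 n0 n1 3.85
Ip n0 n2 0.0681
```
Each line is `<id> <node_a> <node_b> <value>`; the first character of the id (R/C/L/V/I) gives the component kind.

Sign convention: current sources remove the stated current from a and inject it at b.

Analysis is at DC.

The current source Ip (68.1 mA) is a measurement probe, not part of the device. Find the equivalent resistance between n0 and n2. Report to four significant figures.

Apply KCL at each of the 2 non-ground nodes and solve the resulting linear system.
Node n1: branches {R1, R2, R3, R4, R5, R6} → V_1 = 0.2617
Node n2: branches {R3, R4, R5, Ip} → V_2 = 1.357

R_eq = 19.93 Ω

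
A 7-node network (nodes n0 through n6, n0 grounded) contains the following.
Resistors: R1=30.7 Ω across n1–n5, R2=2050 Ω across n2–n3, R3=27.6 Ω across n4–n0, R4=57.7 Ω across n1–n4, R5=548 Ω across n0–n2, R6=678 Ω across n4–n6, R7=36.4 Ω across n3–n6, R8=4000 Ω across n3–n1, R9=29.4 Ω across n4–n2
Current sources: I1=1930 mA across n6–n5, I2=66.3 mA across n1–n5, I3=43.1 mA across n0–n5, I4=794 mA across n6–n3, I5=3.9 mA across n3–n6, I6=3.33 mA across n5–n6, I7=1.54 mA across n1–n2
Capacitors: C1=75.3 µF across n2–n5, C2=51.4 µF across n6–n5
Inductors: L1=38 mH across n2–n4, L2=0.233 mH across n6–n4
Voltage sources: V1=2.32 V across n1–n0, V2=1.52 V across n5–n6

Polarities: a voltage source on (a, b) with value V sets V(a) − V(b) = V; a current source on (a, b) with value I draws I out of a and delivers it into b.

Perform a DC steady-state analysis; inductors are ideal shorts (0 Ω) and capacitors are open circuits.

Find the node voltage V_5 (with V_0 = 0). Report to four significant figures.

3.456 V

Element admittances at DC:
  Y(R1) = 0.03257 S between n1,n5
  I1: injects 1.93 A into n5 (from n6)
  Y(C1) = 0.000 S between n2,n5
  L1: short n2↔n4 (DC inductor)
  L2: short n6↔n4 (DC inductor)
  I2: injects 0.0663 A into n5 (from n1)
  Y(R2) = 0.0004878 S between n2,n3
  Y(R3) = 0.03623 S between n4,n0
  I3: injects 0.0431 A into n5 (from n0)
  Y(R4) = 0.01733 S between n1,n4
  I4: injects 0.794 A into n3 (from n6)
  I5: injects 0.0039 A into n6 (from n3)
  I6: injects 0.00333 A into n6 (from n5)
  Y(C2) = 0.000 S between n6,n5
  I7: injects 0.00154 A into n2 (from n1)
  Y(R5) = 0.001825 S between n0,n2
  Y(R6) = 0.001475 S between n4,n6
  Y(R7) = 0.02747 S between n3,n6
  Y(R8) = 0.0002500 S between n3,n1
  Y(R9) = 0.03401 S between n4,n2
  V1: constraint V(n1)−V(n0) = 2.32
  V2: constraint V(n5)−V(n6) = 1.52
Assemble and solve the 10×10 MNA system:
  V(n1)=2.320  V(n2)=1.936  V(n3)=29.95  V(n4)=1.936  V(n5)=3.456  V(n6)=1.936
  i(L1)=0.01167  i(L2)=0.05182  i(V1)=-0.03058  i(V2)=1.999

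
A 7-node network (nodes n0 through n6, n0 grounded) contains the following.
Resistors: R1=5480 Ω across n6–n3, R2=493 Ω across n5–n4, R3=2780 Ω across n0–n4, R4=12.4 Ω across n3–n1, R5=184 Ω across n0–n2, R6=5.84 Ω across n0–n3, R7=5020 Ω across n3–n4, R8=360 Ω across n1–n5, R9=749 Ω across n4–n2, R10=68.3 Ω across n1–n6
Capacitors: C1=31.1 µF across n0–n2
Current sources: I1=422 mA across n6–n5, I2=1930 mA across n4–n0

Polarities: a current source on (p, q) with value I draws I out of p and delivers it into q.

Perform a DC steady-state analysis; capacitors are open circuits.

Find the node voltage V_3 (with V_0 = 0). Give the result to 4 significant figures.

-5.983 V

Element admittances at DC:
  Y(R1) = 0.0001825 S between n6,n3
  Y(C1) = 0.000 S between n0,n2
  I1: injects 0.422 A into n5 (from n6)
  Y(R2) = 0.002028 S between n5,n4
  Y(R3) = 0.0003597 S between n0,n4
  Y(R4) = 0.08065 S between n3,n1
  Y(R5) = 0.005435 S between n0,n2
  Y(R6) = 0.1712 S between n0,n3
  Y(R7) = 0.0001992 S between n3,n4
  Y(R8) = 0.002778 S between n1,n5
  Y(R9) = 0.001335 S between n4,n2
  Y(R10) = 0.01464 S between n1,n6
  I2: injects 1.93 A into n0 (from n4)
Assemble and solve the 6×6 MNA system:
  V(n1)=-17.05  V(n2)=-124.7  V(n3)=-5.983  V(n4)=-632.6  V(n5)=-189.0  V(n6)=-45.38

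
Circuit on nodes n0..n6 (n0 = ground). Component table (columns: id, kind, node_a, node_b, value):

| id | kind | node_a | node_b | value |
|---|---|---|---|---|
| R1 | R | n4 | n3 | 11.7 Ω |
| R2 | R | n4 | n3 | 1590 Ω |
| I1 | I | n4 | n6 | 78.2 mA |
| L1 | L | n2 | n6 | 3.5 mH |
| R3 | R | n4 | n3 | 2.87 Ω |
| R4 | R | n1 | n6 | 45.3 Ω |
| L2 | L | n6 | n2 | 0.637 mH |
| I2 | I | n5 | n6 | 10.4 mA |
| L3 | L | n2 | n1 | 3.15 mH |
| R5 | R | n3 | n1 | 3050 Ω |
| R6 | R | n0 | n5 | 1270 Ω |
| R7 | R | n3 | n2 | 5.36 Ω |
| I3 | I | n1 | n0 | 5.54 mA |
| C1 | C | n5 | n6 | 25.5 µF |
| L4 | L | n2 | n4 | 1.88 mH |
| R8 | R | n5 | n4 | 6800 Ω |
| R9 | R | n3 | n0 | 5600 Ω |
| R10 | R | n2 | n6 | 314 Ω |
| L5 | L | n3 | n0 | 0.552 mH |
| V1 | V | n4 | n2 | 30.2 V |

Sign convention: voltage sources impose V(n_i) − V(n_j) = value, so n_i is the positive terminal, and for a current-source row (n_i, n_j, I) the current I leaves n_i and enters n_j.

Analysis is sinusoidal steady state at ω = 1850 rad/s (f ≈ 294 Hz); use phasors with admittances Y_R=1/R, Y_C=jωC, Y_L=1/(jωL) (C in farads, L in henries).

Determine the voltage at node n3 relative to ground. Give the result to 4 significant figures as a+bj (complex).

-9.096e-05+0.01131j V

MNA unknowns: 6 node voltages V₁..V_6 plus 1 source current (V1)
R1: Y=0.08547+0.000j on G[4,3]
R2: Y=0.0006289+0.000j on G[4,3]
I1: z[4]−=0.0782, z[6]+=0.0782
L1: Y=0.000-0.1544j on G[2,6]
R3: Y=0.3484+0.000j on G[4,3]
R4: Y=0.02208+0.000j on G[1,6]
L2: Y=0.000-0.8486j on G[6,2]
I2: z[5]−=0.0104, z[6]+=0.0104
L3: Y=0.000-0.1716j on G[2,1]
R5: Y=0.0003279+0.000j on G[3,1]
R6: Y=0.0007874+0.000j on G[0,5]
R7: Y=0.1866+0.000j on G[3,2]
I3: z[1]−=0.00554, z[0]+=0.00554
C1: Y=0.000+0.04718j on G[5,6]
L4: Y=0.000-0.2875j on G[2,4]
R8: Y=0.0001471+0.000j on G[5,4]
R9: Y=0.0001786+0.000j on G[3,0]
R10: Y=0.003185+0.000j on G[2,6]
L5: Y=0.000-0.9792j on G[3,0]
V1: row V4−V2=30.2, i_V1 at 4,2
solve → V1=-21.11+0.02124j, V2=-21.10+0.01145j, V3=-9.096e-05+0.01131j, V4=9.100+0.01145j, V5=-21.10-0.1157j, V6=-21.10+0.1101j
aux → i_V1=-4.037+8.683j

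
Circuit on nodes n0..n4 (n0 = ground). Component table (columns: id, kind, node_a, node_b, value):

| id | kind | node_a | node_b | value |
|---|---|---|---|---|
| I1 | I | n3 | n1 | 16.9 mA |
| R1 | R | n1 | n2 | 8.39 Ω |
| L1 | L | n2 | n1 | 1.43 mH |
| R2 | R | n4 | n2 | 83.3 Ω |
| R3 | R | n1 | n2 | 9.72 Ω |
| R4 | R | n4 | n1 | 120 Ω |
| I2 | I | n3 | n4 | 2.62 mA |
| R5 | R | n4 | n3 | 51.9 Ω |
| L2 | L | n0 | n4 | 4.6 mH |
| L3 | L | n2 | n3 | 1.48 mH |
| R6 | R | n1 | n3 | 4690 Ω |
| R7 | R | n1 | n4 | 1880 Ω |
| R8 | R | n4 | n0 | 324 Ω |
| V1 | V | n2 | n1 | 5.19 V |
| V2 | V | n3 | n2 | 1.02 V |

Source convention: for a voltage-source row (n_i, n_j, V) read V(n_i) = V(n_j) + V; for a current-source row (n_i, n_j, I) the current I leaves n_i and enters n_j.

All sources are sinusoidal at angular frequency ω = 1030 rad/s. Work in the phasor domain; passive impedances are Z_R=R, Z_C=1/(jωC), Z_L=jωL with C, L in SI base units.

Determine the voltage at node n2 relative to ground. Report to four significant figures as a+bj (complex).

0.5914+0.000j V

Apply KCL at each of the 4 non-ground nodes and solve the resulting linear system.
Node n1: branches {I1, R1, L1, R3, R4, R6, R7, V1} → V_1 = -4.599+0.000j
Node n2: branches {R1, L1, R2, R3, L3, V1, V2} → V_2 = 0.5914+0.000j
Node n3: branches {I1, I2, R5, L3, R6, V2} → V_3 = 1.611+0.000j
Node n4: branches {R2, R4, I2, R5, L2, R7, R8} → V_4 = 0.000+0.000j
Source currents: i(V1)=-1.212+3.524j, i(V2)=-0.05189+0.6691j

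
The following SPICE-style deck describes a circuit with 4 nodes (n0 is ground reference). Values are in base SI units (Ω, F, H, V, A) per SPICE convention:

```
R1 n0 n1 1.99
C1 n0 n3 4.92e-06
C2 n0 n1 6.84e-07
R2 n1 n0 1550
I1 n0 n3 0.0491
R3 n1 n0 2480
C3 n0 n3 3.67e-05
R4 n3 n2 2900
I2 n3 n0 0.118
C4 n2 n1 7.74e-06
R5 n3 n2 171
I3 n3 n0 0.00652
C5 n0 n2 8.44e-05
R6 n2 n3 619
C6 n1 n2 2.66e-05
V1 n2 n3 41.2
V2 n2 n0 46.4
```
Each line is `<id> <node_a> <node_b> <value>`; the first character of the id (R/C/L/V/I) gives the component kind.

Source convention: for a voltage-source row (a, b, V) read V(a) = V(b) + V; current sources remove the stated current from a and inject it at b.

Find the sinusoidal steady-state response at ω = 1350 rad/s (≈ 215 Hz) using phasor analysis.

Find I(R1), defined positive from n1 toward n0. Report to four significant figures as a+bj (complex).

Element admittances at ω=1350 rad/s:
  Y(R1) = 0.5025+0.000j S between n0,n1
  Y(C1) = 0.000+0.006642j S between n0,n3
  Y(C2) = 0.000+0.0009234j S between n0,n1
  Y(R2) = 0.0006452+0.000j S between n1,n0
  I1: injects 0.0491 A into n3 (from n0)
  Y(R3) = 0.0004032+0.000j S between n1,n0
  Y(C3) = 0.000+0.04954j S between n0,n3
  Y(R4) = 0.0003448+0.000j S between n3,n2
  I2: injects 0.118 A into n0 (from n3)
  Y(C4) = 0.000+0.01045j S between n2,n1
  Y(R5) = 0.005848+0.000j S between n3,n2
  I3: injects 0.00652 A into n0 (from n3)
  Y(C5) = 0.000+0.1139j S between n0,n2
  Y(R6) = 0.001616+0.000j S between n2,n3
  Y(C6) = 0.000+0.03591j S between n1,n2
  V1: constraint V(n2)−V(n3) = 41.2
  V2: constraint V(n2)−V(n0) = 46.4
Assemble and solve the 5×5 MNA system:
  V(n1)=0.3976+4.234j  V(n2)=46.40+0.000j  V(n3)=5.200+0.000j
  i(V1)=-0.2463+0.2922j  i(V2)=-0.2717-7.712j

0.1998+2.128j A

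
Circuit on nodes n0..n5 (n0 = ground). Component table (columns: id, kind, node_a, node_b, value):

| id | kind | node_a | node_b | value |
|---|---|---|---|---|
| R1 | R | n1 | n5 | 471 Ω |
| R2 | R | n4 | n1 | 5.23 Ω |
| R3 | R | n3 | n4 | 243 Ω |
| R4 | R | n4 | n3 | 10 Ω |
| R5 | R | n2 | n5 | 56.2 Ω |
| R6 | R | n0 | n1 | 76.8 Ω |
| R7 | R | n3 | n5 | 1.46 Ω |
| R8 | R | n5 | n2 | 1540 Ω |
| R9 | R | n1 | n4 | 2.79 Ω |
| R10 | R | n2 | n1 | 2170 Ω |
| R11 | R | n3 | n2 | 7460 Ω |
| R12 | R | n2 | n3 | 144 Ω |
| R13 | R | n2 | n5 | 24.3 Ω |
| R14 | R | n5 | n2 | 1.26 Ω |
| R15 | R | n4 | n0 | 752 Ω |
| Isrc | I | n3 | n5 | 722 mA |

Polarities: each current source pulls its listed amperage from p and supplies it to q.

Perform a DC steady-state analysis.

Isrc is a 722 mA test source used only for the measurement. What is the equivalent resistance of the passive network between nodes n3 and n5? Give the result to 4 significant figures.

R_eq = 1.440 Ω

MNA unknowns: 5 node voltages V₁..V_5
R1: Y=0.002123 on G[1,5]
R2: Y=0.1912 on G[4,1]
R3: Y=0.004115 on G[3,4]
R4: Y=0.1000 on G[4,3]
R5: Y=0.01779 on G[2,5]
R6: Y=0.01302 on G[0,1]
R7: Y=0.6849 on G[3,5]
R8: Y=0.0006494 on G[5,2]
R9: Y=0.3584 on G[1,4]
R10: Y=0.0004608 on G[2,1]
R11: Y=0.0001340 on G[3,2]
R12: Y=0.006944 on G[2,3]
R13: Y=0.04115 on G[2,5]
R14: Y=0.7937 on G[5,2]
R15: Y=0.001330 on G[4,0]
Isrc: z[3]−=0.722, z[5]+=0.722
solve → V1=0.0004383, V2=1.001, V3=-0.02932, V4=-0.004292, V5=1.010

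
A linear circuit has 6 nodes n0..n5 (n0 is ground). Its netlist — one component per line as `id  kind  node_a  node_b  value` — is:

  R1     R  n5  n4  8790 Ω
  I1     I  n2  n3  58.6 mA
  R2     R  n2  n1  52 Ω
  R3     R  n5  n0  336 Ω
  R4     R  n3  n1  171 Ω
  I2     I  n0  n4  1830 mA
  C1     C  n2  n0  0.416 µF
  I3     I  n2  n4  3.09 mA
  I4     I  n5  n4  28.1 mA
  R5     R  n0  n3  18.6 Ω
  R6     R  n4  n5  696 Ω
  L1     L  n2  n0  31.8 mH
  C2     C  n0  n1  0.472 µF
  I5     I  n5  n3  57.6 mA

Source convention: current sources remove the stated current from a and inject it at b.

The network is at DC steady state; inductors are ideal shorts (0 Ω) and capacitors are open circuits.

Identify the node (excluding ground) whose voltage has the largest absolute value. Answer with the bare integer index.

Apply KCL at each of the 5 non-ground nodes and solve the resulting linear system.
Node n1: branches {R2, R4, C2} → V_1 = 0.4652
Node n2: branches {I1, R2, C1, I3, L1} → V_2 = 0.000
Node n3: branches {I1, R4, R5, I5} → V_3 = 1.995
Node n4: branches {R1, I2, I3, I4, R6} → V_4 = 1797
Node n5: branches {R1, R3, I4, R6, I5} → V_5 = 596.6
Source currents: i(L1)=-0.05274

4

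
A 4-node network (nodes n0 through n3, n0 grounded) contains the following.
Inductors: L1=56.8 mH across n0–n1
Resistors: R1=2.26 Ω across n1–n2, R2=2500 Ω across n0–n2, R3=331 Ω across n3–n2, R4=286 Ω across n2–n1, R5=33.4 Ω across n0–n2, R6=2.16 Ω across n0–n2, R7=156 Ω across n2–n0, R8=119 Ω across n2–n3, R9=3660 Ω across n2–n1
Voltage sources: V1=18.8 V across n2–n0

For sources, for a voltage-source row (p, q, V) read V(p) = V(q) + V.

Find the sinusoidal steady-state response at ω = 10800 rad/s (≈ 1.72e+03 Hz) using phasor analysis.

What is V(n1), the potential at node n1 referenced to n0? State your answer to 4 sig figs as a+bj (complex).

18.80+0.06868j V

Element admittances at ω=10800 rad/s:
  Y(L1) = 0.000-0.001630j S between n0,n1
  Y(R1) = 0.4425+0.000j S between n1,n2
  Y(R2) = 0.0004000+0.000j S between n0,n2
  Y(R3) = 0.003021+0.000j S between n3,n2
  Y(R4) = 0.003497+0.000j S between n2,n1
  Y(R5) = 0.02994+0.000j S between n0,n2
  Y(R6) = 0.4630+0.000j S between n0,n2
  Y(R7) = 0.006410+0.000j S between n2,n0
  Y(R8) = 0.008403+0.000j S between n2,n3
  Y(R9) = 0.0002732+0.000j S between n2,n1
  V1: constraint V(n2)−V(n0) = 18.8
Assemble and solve the 4×4 MNA system:
  V(n1)=18.80+0.06868j  V(n2)=18.80+0.000j  V(n3)=18.80+0.000j
  i(V1)=-9.395+0.03065j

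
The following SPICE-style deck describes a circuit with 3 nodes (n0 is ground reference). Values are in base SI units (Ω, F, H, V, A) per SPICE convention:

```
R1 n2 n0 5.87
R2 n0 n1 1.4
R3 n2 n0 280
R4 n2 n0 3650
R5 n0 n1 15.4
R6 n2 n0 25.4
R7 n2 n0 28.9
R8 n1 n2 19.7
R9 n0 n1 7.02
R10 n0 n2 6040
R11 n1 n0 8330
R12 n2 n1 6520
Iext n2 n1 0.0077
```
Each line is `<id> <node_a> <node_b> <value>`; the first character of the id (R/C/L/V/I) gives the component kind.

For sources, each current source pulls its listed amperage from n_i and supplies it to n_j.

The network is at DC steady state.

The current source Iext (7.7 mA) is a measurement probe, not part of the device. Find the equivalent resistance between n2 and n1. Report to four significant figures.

R_eq = 4.056 Ω

MNA unknowns: 2 node voltages V₁..V_2
R1: Y=0.1704 on G[2,0]
R2: Y=0.7143 on G[0,1]
R3: Y=0.003571 on G[2,0]
R4: Y=0.0002740 on G[2,0]
R5: Y=0.06494 on G[0,1]
R6: Y=0.03937 on G[2,0]
R7: Y=0.03460 on G[2,0]
R8: Y=0.05076 on G[1,2]
R9: Y=0.1425 on G[0,1]
R10: Y=0.0001656 on G[0,2]
R11: Y=0.0001200 on G[1,0]
R12: Y=0.0001534 on G[2,1]
Iext: z[2]−=0.0077, z[1]+=0.0077
solve → V1=0.006628, V2=-0.02460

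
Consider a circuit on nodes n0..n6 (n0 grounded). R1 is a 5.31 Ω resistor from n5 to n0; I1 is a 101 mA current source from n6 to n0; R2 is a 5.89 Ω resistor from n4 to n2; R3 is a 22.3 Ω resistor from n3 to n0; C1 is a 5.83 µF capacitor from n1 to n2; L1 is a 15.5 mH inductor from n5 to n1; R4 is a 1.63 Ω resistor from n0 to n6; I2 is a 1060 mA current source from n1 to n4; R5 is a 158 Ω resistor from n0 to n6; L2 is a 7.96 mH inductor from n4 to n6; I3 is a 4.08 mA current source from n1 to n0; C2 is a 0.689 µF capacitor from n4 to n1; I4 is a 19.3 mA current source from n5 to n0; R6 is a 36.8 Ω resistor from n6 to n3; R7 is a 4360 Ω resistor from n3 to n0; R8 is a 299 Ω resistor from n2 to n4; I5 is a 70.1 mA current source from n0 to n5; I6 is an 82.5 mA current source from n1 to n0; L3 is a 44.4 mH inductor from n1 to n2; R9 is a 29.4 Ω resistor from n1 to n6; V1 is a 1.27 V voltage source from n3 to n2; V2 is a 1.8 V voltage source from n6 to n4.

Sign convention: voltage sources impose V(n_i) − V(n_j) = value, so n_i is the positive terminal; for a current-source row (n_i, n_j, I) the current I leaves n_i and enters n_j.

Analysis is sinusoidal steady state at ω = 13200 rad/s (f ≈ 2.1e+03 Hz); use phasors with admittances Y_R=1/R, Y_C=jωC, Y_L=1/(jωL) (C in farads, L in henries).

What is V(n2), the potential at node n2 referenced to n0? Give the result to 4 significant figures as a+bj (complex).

-4.999-1.222j V

MNA unknowns: 6 node voltages V₁..V_6 plus 2 source currents (V1, V2)
R1: Y=0.1883+0.000j on G[5,0]
I1: z[6]−=0.101, z[0]+=0.101
R2: Y=0.1698+0.000j on G[4,2]
R3: Y=0.04484+0.000j on G[3,0]
C1: Y=0.000+0.07696j on G[1,2]
L1: Y=0.000-0.004888j on G[5,1]
R4: Y=0.6135+0.000j on G[0,6]
I2: z[1]−=1.06, z[4]+=1.06
R5: Y=0.006329+0.000j on G[0,6]
L2: Y=0.000-0.009517j on G[4,6]
I3: z[1]−=0.00408, z[0]+=0.00408
C2: Y=0.000+0.009095j on G[4,1]
I4: z[5]−=0.0193, z[0]+=0.0193
R6: Y=0.02717+0.000j on G[6,3]
R7: Y=0.0002294+0.000j on G[3,0]
R8: Y=0.003344+0.000j on G[2,4]
I5: z[0]−=0.0701, z[5]+=0.0701
I6: z[1]−=0.0825, z[0]+=0.0825
L3: Y=0.000-0.001706j on G[1,2]
R9: Y=0.03401+0.000j on G[1,6]
V1: row V3−V2=1.27, i_V1 at 3,2
V2: row V6−V4=1.8, i_V2 at 6,4
solve → V1=-9.020+9.443j, V2=-4.999-1.222j, V3=-3.729-1.222j, V4=-1.904+0.01372j, V5=0.5084+0.2473j, V6=-0.1040+0.01372j
aux → i_V1=0.2666+0.08865j, i_V2=-0.4384+0.2958j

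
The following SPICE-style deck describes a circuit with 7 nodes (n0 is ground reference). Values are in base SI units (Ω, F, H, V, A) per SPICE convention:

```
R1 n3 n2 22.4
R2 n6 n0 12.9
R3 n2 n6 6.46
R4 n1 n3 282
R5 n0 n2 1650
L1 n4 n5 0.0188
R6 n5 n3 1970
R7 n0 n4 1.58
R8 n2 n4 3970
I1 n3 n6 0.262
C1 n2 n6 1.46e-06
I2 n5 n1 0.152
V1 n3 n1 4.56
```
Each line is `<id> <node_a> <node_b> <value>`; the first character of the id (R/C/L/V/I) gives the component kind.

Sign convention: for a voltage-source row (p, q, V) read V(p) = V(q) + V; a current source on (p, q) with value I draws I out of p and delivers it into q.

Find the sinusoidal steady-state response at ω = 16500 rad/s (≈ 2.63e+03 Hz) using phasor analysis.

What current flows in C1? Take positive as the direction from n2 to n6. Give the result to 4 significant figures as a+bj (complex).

Element admittances at ω=16500 rad/s:
  Y(R1) = 0.04464+0.000j S between n3,n2
  Y(R2) = 0.07752+0.000j S between n6,n0
  Y(R3) = 0.1548+0.000j S between n2,n6
  Y(R4) = 0.003546+0.000j S between n1,n3
  Y(R5) = 0.0006061+0.000j S between n0,n2
  Y(L1) = 0.000-0.003224j S between n4,n5
  Y(R6) = 0.0005076+0.000j S between n5,n3
  Y(R7) = 0.6329+0.000j S between n0,n4
  Y(R8) = 0.0002519+0.000j S between n2,n4
  I1: injects 0.262 A into n6 (from n3)
  Y(C1) = 0.000+0.02409j S between n2,n6
  I2: injects 0.152 A into n1 (from n5)
  V1: constraint V(n3)−V(n1) = 4.56
Assemble and solve the 7×7 MNA system:
  V(n1)=-5.926-0.8398j  V(n2)=1.166-0.3244j  V(n3)=-1.366-0.8398j  V(n4)=-0.2348+0.03621j  V(n5)=-7.372-46.17j  V(n6)=1.908-0.2931j
  i(V1)=-0.1682+0.000j

0.0007543-0.01788j A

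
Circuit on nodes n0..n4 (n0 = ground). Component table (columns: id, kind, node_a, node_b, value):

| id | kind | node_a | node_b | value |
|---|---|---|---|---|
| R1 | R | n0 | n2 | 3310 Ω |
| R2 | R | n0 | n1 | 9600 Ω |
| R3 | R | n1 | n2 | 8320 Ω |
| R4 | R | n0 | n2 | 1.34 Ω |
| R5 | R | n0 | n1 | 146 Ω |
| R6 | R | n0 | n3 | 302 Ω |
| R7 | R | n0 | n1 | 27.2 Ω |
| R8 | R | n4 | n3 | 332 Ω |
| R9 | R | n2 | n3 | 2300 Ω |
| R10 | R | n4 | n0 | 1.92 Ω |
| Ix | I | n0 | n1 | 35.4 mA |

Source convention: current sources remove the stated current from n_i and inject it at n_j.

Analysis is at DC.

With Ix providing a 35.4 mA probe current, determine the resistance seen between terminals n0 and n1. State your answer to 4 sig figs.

R_eq = 22.81 Ω

Element admittances at DC:
  Y(R1) = 0.0003021 S between n0,n2
  Y(R2) = 0.0001042 S between n0,n1
  Y(R3) = 0.0001202 S between n1,n2
  Y(R4) = 0.7463 S between n0,n2
  Y(R5) = 0.006849 S between n0,n1
  Y(R6) = 0.003311 S between n0,n3
  Y(R7) = 0.03676 S between n0,n1
  Y(R8) = 0.003012 S between n4,n3
  Y(R9) = 0.0004348 S between n2,n3
  Y(R10) = 0.5208 S between n4,n0
  Ix: injects 0.0354 A into n1 (from n0)
Assemble and solve the 4×4 MNA system:
  V(n1)=0.8075  V(n2)=0.0001299  V(n3)=8.379e-06  V(n4)=4.818e-08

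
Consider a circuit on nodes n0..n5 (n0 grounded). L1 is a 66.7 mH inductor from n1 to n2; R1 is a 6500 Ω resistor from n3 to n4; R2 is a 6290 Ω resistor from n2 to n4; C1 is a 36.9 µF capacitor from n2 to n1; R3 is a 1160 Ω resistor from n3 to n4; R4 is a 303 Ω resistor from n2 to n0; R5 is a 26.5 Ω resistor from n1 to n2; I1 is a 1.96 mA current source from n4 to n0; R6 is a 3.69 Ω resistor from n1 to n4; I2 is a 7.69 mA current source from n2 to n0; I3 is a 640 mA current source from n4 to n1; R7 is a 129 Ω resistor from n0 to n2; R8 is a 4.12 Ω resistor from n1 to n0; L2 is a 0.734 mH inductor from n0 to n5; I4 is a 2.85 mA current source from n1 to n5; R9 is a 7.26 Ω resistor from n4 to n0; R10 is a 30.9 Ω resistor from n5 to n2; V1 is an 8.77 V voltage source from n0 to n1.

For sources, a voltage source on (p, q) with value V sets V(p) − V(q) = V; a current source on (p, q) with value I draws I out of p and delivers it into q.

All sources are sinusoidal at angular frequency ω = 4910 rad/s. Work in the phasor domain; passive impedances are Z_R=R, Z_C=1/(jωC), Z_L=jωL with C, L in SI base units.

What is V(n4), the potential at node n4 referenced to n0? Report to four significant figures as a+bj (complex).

-7.385-0.0007055j V

Apply KCL at each of the 5 non-ground nodes and solve the resulting linear system.
Node n1: branches {L1, C1, R5, R6, I3, R8, I4, V1} → V_1 = -8.770+0.000j
Node n2: branches {L1, R2, C1, R4, R5, I2, R7, R10} → V_2 = -8.114-1.814j
Node n3: branches {R1, R3} → V_3 = -7.385-0.0007055j
Node n4: branches {R1, R2, R3, I1, R6, I3, R9} → V_4 = -7.385-0.0007055j
Node n5: branches {L2, I4, R10} → V_5 = 0.1011-0.9479j
Source currents: i(V1)=-3.489-0.04820j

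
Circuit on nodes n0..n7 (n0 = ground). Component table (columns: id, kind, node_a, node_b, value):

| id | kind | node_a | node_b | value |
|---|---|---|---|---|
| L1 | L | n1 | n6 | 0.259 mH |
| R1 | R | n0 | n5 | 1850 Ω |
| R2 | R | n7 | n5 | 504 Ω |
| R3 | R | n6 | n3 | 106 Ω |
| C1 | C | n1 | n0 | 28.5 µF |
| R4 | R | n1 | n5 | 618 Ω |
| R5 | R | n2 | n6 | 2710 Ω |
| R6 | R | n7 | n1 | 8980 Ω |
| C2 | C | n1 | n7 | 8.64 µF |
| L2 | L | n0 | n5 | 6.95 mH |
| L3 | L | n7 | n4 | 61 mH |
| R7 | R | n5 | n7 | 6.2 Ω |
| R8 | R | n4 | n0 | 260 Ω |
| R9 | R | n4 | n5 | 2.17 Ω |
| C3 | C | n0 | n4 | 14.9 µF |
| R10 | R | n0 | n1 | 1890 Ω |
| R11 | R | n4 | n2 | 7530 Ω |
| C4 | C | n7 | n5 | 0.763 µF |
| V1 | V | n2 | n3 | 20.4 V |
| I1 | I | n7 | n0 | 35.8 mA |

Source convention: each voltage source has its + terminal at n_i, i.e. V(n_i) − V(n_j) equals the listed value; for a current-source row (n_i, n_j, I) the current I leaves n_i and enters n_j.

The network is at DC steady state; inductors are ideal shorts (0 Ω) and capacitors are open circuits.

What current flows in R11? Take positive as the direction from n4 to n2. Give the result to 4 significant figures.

MNA unknowns: 7 node voltages V₁..V_7 plus 4 source currents (L1, L2, L3, V1)
L1: row V1−V6=0, i_L1 at 1,6
R1: Y=0.0005405 on G[0,5]
R2: Y=0.001984 on G[7,5]
R3: Y=0.009434 on G[6,3]
C1: Y=0.000 on G[1,0]
R4: Y=0.001618 on G[1,5]
R5: Y=0.0003690 on G[2,6]
R6: Y=0.0001114 on G[7,1]
C2: Y=0.000 on G[1,7]
L2: row V0−V5=0, i_L2 at 0,5
L3: row V7−V4=0, i_L3 at 7,4
R7: Y=0.1613 on G[5,7]
R8: Y=0.003846 on G[4,0]
R9: Y=0.4608 on G[4,5]
C3: Y=0.000 on G[0,4]
R10: Y=0.0005291 on G[0,1]
R11: Y=0.0001328 on G[4,2]
C4: Y=0.000 on G[7,5]
V1: row V2−V3=20.4, i_V1 at 2,3
I1: z[7]−=0.0358, z[0]+=0.0358
solve → V1=-1.082, V2=18.30, V3=-2.098, V4=-0.05331, V5=0.000, V6=-1.082, V7=-0.05331
aux → i_L1=0.002438, i_L2=0.03502, i_L3=-0.02721, i_V1=-0.009590

-0.002438 A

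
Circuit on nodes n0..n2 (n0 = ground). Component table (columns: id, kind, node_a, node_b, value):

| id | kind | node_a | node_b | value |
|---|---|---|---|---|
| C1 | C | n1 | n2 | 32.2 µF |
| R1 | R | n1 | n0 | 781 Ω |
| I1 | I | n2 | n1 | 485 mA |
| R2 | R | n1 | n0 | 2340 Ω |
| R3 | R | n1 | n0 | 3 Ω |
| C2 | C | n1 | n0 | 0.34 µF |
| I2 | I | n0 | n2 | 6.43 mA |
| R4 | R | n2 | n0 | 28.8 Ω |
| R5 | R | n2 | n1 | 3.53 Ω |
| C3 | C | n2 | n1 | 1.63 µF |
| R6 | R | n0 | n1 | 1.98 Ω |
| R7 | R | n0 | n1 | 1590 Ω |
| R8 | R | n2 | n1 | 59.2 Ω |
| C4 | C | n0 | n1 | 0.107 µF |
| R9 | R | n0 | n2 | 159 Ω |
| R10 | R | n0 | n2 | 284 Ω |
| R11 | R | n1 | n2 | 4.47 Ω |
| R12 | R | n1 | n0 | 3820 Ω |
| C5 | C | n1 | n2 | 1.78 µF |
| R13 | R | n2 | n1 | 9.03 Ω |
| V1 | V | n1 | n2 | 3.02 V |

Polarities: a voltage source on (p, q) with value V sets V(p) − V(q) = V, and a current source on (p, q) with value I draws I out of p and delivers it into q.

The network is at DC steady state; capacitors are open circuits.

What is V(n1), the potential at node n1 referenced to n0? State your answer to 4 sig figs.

Element admittances at DC:
  Y(C1) = 0.000 S between n1,n2
  Y(R1) = 0.001280 S between n1,n0
  I1: injects 0.485 A into n1 (from n2)
  Y(R2) = 0.0004274 S between n1,n0
  Y(R3) = 0.3333 S between n1,n0
  Y(C2) = 0.000 S between n1,n0
  I2: injects 0.00643 A into n2 (from n0)
  Y(R4) = 0.03472 S between n2,n0
  Y(R5) = 0.2833 S between n2,n1
  Y(C3) = 0.000 S between n2,n1
  Y(R6) = 0.5051 S between n0,n1
  Y(R7) = 0.0006289 S between n0,n1
  Y(R8) = 0.01689 S between n2,n1
  Y(C4) = 0.000 S between n0,n1
  Y(R9) = 0.006289 S between n0,n2
  Y(R10) = 0.003521 S between n0,n2
  Y(R11) = 0.2237 S between n1,n2
  Y(R12) = 0.0002618 S between n1,n0
  Y(C5) = 0.000 S between n1,n2
  Y(R13) = 0.1107 S between n2,n1
  V1: constraint V(n1)−V(n2) = 3.02
Assemble and solve the 3×3 MNA system:
  V(n1)=0.1591  V(n2)=-2.861
  i(V1)=-1.565

0.1591 V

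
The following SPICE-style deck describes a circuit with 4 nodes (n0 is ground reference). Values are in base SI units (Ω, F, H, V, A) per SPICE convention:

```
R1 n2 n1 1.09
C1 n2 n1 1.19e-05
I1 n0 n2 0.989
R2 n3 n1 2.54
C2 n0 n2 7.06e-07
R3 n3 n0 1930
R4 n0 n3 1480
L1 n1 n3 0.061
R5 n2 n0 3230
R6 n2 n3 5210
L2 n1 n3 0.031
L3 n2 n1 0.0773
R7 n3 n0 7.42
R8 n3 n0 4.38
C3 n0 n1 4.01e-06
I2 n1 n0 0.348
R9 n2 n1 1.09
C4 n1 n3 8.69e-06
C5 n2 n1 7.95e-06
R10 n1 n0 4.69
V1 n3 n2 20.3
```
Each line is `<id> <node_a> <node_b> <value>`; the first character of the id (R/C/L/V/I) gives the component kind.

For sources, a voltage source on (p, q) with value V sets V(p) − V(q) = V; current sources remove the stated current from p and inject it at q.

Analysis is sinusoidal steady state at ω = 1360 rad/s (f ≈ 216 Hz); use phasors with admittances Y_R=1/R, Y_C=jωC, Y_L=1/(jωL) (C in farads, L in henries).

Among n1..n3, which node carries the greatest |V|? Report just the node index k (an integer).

Element admittances at ω=1360 rad/s:
  Y(R1) = 0.9174+0.000j S between n2,n1
  Y(C1) = 0.000+0.01618j S between n2,n1
  I1: injects 0.989 A into n2 (from n0)
  Y(R2) = 0.3937+0.000j S between n3,n1
  Y(C2) = 0.000+0.0009602j S between n0,n2
  Y(R3) = 0.0005181+0.000j S between n3,n0
  Y(R4) = 0.0006757+0.000j S between n0,n3
  Y(L1) = 0.000-0.01205j S between n1,n3
  Y(R5) = 0.0003096+0.000j S between n2,n0
  Y(R6) = 0.0001919+0.000j S between n2,n3
  Y(L2) = 0.000-0.02372j S between n1,n3
  Y(L3) = 0.000-0.009512j S between n2,n1
  Y(R7) = 0.1348+0.000j S between n3,n0
  Y(R8) = 0.2283+0.000j S between n3,n0
  Y(C3) = 0.000+0.005454j S between n0,n1
  I2: injects 0.348 A into n0 (from n1)
  Y(R9) = 0.9174+0.000j S between n2,n1
  Y(C4) = 0.000+0.01182j S between n1,n3
  Y(C5) = 0.000+0.01081j S between n2,n1
  Y(R10) = 0.2132+0.000j S between n1,n0
  V1: constraint V(n3)−V(n2) = 20.3
Assemble and solve the 4×4 MNA system:
  V(n1)=-8.982-0.008608j  V(n2)=-13.27+0.1743j  V(n3)=7.028+0.1743j
  i(V1)=-8.872+0.2480j

2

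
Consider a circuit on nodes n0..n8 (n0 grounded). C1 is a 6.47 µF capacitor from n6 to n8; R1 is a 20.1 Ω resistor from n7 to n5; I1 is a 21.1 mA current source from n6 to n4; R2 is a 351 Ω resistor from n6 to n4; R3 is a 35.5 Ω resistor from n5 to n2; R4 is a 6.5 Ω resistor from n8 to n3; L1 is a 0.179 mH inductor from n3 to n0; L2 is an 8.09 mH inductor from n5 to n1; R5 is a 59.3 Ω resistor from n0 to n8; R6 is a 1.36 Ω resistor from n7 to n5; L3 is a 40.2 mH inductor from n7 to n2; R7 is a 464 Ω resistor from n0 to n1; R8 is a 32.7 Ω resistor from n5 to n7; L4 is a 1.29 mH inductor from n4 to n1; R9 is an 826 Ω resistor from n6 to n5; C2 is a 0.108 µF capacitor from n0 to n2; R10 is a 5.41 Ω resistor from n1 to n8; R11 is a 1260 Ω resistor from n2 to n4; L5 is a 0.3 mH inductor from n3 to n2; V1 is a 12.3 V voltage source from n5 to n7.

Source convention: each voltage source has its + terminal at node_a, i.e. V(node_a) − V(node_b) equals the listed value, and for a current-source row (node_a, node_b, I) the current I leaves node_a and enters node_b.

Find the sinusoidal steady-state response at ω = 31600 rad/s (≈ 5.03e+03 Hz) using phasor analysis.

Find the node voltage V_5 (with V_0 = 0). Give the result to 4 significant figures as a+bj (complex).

Apply KCL at each of the 8 non-ground nodes and solve the resulting linear system.
Node n1: branches {L2, R7, L4, R10} → V_1 = 0.09306-0.01828j
Node n2: branches {R3, L3, C2, R11, L5} → V_2 = -0.01000+0.01272j
Node n3: branches {R4, L1, L5} → V_3 = -0.0009086+2.533e-05j
Node n4: branches {I1, R2, L4, R11} → V_4 = 0.2021+0.8113j
Node n5: branches {R1, R3, L2, R6, R8, R9, V1} → V_5 = 0.03930-0.3193j
Node n6: branches {C1, I1, R2, R9} → V_6 = -0.002055+0.09495j
Node n7: branches {R1, R6, L3, R8, V1} → V_7 = -12.26-0.3193j
Node n8: branches {C1, R4, R5, R10} → V_8 = -0.009584-0.005165j
Source currents: i(V1)=-10.03+0.009644j

0.03930-0.3193j V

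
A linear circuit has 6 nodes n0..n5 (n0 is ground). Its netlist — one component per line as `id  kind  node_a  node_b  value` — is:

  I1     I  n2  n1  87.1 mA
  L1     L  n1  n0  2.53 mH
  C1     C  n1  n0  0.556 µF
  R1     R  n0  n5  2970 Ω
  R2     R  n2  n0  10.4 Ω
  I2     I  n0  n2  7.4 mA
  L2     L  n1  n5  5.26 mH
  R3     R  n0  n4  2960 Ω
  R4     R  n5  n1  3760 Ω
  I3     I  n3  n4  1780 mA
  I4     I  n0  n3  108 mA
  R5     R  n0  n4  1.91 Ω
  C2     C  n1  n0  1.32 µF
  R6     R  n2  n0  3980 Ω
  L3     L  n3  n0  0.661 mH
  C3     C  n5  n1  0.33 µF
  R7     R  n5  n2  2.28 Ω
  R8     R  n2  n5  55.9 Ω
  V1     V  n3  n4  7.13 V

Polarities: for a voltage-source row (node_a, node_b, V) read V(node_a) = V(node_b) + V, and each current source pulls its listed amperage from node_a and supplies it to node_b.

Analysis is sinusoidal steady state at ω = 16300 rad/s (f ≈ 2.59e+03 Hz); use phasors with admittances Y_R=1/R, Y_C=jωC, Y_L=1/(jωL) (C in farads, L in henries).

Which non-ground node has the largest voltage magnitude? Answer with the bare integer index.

1

Element admittances at ω=16300 rad/s:
  I1: injects 0.0871 A into n1 (from n2)
  Y(L1) = 0.000-0.02425j S between n1,n0
  Y(C1) = 0.000+0.009063j S between n1,n0
  Y(R1) = 0.0003367+0.000j S between n0,n5
  Y(R2) = 0.09615+0.000j S between n2,n0
  I2: injects 0.0074 A into n2 (from n0)
  Y(L2) = 0.000-0.01166j S between n1,n5
  Y(R3) = 0.0003378+0.000j S between n0,n4
  Y(R4) = 0.0002660+0.000j S between n5,n1
  I3: injects 1.78 A into n4 (from n3)
  I4: injects 0.108 A into n3 (from n0)
  Y(R5) = 0.5236+0.000j S between n0,n4
  Y(C2) = 0.000+0.02152j S between n1,n0
  Y(R6) = 0.0002513+0.000j S between n2,n0
  Y(L3) = 0.000-0.09281j S between n3,n0
  Y(C3) = 0.000+0.005379j S between n5,n1
  Y(R7) = 0.4386+0.000j S between n5,n2
  Y(R8) = 0.01789+0.000j S between n2,n5
  V1: constraint V(n3)−V(n4) = 7.13
Assemble and solve the 6×6 MNA system:
  V(n1)=113.1-12.05j  V(n2)=-0.7118-7.395j  V(n3)=7.113+1.260j  V(n4)=-0.01709+1.260j  V(n5)=-0.6876-8.957j
  i(V1)=-1.789+0.6602j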